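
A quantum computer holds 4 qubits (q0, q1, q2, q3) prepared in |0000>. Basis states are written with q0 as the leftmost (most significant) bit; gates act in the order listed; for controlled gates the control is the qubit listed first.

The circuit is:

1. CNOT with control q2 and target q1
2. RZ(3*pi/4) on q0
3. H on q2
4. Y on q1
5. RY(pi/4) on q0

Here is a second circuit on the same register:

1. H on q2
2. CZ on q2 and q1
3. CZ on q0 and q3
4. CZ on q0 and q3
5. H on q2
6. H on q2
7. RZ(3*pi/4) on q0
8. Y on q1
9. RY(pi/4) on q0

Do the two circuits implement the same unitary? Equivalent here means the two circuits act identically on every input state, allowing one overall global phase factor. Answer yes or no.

No — the two circuits implement different unitaries, even allowing a global phase.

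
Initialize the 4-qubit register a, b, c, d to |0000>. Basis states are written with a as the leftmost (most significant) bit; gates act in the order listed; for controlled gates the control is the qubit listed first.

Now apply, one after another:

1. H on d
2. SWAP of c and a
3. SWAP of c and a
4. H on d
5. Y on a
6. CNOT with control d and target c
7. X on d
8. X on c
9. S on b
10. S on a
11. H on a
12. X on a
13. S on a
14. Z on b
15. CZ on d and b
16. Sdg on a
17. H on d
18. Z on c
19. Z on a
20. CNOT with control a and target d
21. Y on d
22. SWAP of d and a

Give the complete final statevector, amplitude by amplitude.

After the circuit, the state carries amplitude -I/2 on |0010>, I/2 on |0011>, -I/2 on |1010>, I/2 on |1011>, and 0 on every other basis state. Key observation: gates 1-4 undo each other exactly, leaving only the rest of the circuit to track.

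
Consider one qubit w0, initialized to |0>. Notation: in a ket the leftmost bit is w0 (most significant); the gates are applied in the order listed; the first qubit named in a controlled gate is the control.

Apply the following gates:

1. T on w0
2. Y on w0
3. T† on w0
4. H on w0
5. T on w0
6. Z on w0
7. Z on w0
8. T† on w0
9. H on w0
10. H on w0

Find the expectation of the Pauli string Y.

The observable Y averages to 0. Key observation: the block from step 4 through step 9 cancels to the identity and can be dropped.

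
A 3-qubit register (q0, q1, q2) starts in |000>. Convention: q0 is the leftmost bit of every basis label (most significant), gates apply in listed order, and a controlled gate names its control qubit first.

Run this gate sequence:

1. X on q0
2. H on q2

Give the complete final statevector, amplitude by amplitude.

The final amplitudes are sqrt(2)/2 on |100>, sqrt(2)/2 on |101>, and 0 on every other basis state.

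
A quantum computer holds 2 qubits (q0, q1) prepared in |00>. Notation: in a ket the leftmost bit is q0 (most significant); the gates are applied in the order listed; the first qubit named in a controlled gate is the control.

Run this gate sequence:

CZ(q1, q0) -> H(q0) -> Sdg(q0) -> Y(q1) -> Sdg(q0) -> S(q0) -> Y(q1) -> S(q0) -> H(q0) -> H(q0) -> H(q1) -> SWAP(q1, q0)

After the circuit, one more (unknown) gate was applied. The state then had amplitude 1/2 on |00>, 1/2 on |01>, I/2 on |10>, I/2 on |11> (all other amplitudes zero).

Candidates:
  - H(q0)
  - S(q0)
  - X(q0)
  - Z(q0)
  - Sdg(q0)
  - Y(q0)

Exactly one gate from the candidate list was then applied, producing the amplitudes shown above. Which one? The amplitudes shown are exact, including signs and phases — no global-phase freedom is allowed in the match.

The unique candidate consistent with the amplitudes is S(q0). Key observation: gates 2-9 undo each other exactly, leaving only the rest of the circuit to track.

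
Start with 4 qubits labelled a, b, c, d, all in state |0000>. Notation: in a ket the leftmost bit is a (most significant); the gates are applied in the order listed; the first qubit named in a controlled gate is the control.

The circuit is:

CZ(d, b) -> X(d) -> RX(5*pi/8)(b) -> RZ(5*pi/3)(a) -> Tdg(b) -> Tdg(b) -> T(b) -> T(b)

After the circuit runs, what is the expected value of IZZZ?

In the final state, IZZZ has expectation sqrt(2 - sqrt(2))/2. Key observation: the block from step 5 through step 8 cancels to the identity and can be dropped.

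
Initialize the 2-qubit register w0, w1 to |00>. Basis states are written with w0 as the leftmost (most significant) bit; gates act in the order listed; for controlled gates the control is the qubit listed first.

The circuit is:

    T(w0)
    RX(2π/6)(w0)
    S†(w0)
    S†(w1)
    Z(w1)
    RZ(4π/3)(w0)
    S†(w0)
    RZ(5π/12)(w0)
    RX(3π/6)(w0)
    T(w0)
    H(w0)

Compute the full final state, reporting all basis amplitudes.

The final amplitudes are I*(exp(3*I*pi/8) + (sqrt(3) + I)*exp(5*I*pi/8) + sqrt(3)*exp(3*I*pi/8))/4 on |00>, 0 on |01>, I*(-sqrt(3)*exp(3*I*pi/8) + exp(3*I*pi/8) + (sqrt(3) - I)*exp(5*I*pi/8))/4 on |10>, 0 on |11>.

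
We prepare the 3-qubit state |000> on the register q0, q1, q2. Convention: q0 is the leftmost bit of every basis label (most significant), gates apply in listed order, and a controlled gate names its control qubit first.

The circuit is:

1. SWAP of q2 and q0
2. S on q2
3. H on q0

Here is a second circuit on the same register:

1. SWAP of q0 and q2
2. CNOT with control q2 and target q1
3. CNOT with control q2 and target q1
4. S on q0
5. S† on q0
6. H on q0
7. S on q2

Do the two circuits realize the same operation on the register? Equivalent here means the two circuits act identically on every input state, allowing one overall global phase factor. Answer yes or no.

Yes: on every input state the two circuits agree up to one overall phase factor.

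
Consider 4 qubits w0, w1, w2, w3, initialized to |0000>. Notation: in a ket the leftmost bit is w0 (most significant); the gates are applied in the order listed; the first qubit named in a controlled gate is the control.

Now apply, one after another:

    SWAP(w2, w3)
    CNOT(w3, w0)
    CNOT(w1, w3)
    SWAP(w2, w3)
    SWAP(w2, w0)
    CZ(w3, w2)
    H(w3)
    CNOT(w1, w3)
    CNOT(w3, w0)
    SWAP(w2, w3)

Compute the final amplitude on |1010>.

The final state's coefficient on |1010> equals sqrt(2)/2.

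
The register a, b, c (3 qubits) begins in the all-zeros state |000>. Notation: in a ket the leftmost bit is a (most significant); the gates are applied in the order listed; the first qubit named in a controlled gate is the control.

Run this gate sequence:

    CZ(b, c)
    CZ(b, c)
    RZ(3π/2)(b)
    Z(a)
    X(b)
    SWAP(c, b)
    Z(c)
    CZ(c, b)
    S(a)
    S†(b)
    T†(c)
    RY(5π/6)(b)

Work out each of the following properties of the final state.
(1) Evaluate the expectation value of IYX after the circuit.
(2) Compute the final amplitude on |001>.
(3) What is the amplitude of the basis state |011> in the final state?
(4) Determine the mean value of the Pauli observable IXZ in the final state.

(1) In the final state, IYX has expectation 0. Key observation: gates 1-2 undo each other exactly, leaving only the rest of the circuit to track.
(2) The final state's coefficient on |001> equals -sqrt(2)/4 + sqrt(6)/4.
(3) The amplitude on |011> is sqrt(2)/4 + sqrt(6)/4.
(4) In the final state, IXZ has expectation -1/2.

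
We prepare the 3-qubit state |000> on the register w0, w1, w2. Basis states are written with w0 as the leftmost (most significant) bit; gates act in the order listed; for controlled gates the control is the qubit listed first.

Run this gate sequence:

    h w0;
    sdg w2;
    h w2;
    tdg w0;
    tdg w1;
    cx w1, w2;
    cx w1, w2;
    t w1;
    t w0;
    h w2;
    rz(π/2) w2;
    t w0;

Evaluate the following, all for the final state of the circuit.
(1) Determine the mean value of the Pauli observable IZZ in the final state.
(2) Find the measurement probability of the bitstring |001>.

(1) The observable IZZ averages to 1. Key observation: the block from step 3 through step 10 cancels to the identity and can be dropped.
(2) A full measurement returns |001> with probability 0.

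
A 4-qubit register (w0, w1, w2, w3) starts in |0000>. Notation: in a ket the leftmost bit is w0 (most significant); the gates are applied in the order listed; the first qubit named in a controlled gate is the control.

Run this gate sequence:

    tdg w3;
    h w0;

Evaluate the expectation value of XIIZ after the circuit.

The expectation value of XIIZ is 1.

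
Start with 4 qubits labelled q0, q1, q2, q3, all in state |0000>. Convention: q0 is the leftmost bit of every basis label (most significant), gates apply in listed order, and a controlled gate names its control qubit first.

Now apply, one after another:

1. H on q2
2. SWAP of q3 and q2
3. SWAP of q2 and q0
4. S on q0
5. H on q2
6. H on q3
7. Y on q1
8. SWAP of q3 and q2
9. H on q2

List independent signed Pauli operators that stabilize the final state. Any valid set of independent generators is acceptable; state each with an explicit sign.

The final state is stabilized by the group generated by +IIXI, +IIIX, +ZIII, -IZII; other independent generating sets are equally valid.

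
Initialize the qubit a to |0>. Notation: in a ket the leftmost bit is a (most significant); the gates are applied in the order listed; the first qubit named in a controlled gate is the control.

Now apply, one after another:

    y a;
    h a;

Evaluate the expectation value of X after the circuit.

The observable X averages to -1.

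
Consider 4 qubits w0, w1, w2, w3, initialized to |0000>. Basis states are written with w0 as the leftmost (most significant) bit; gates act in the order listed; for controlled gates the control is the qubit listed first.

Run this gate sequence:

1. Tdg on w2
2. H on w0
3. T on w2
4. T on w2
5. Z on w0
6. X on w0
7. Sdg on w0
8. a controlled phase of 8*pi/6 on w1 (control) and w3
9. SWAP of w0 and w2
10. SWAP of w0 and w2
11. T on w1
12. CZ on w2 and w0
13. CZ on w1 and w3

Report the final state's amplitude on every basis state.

The final amplitudes are -sqrt(2)/2 on |0000>, -sqrt(2)*I/2 on |1000>, and 0 on every other basis state.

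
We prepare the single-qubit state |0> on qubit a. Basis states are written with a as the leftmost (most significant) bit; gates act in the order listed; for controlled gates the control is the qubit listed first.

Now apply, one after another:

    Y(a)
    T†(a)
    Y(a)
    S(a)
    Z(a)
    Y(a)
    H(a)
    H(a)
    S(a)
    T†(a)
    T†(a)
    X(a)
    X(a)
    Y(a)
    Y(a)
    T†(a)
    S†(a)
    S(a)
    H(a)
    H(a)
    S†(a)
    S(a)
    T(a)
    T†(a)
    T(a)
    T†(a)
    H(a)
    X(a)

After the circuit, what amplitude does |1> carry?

The amplitude on |1> is sqrt(2)/2. Key observation: the block from step 16 through step 23 cancels to the identity and can be dropped.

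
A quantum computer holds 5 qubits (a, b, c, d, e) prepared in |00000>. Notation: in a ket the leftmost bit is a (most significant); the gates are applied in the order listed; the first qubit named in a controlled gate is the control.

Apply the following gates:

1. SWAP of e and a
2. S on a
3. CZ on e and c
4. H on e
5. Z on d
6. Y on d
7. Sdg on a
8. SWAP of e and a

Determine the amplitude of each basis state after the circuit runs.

The resulting statevector has amplitude sqrt(2)*I/2 on |00010>, sqrt(2)*I/2 on |10010>, and 0 on every other basis state.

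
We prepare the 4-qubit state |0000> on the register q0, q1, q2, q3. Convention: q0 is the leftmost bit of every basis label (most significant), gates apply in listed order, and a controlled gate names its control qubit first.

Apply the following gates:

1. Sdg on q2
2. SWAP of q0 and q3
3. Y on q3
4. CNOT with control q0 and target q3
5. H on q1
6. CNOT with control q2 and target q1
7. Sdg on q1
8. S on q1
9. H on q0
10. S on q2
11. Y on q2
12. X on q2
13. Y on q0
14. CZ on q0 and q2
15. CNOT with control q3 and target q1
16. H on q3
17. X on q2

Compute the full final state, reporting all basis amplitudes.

After the circuit, the state carries amplitude 0 on |0000>, 0 on |0001>, sqrt(2)*I/4 on |0010>, -sqrt(2)*I/4 on |0011>, 0 on |0100>, 0 on |0101>, sqrt(2)*I/4 on |0110>, -sqrt(2)*I/4 on |0111>, 0 on |1000>, 0 on |1001>, -sqrt(2)*I/4 on |1010>, sqrt(2)*I/4 on |1011>, 0 on |1100>, 0 on |1101>, -sqrt(2)*I/4 on |1110>, sqrt(2)*I/4 on |1111>.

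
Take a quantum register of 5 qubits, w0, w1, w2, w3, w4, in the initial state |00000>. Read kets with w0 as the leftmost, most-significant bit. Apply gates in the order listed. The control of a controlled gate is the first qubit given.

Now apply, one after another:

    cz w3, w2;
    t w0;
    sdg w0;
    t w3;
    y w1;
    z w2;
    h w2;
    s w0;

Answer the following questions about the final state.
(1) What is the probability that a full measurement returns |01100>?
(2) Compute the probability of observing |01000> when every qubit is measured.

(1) The probability of measuring |01100> is 1/2.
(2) Outcome |01000> occurs with probability 1/2.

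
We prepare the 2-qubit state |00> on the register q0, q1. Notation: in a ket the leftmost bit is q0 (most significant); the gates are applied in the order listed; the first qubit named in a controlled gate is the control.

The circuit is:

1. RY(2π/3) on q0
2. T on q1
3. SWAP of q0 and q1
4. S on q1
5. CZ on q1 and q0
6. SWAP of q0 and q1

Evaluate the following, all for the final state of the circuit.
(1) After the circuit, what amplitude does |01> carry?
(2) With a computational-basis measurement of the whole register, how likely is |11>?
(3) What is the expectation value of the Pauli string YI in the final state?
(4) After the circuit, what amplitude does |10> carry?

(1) The final state's coefficient on |01> equals 0.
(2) Outcome |11> occurs with probability 0.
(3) In the final state, YI has expectation sqrt(3)/2.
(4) The final state's coefficient on |10> equals sqrt(3)*I/2.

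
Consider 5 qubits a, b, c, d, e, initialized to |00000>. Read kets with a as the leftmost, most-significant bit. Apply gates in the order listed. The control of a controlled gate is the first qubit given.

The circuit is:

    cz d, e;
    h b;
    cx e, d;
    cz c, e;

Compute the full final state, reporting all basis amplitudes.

The final amplitudes are sqrt(2)/2 on |00000>, sqrt(2)/2 on |01000>, and 0 on every other basis state.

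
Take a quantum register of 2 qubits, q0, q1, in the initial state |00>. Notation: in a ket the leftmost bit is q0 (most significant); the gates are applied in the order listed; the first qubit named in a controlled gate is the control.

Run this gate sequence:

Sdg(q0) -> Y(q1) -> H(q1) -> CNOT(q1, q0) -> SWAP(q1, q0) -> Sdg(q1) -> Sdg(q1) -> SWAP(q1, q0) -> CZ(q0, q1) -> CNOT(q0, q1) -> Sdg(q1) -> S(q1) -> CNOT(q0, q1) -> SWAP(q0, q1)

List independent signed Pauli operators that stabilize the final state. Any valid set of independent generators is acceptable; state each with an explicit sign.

The stabilizer group can be generated by -XX, +ZZ, among other valid generating sets. Key observation: steps 10-13 multiply out to the identity, so the circuit reduces to the remaining gates.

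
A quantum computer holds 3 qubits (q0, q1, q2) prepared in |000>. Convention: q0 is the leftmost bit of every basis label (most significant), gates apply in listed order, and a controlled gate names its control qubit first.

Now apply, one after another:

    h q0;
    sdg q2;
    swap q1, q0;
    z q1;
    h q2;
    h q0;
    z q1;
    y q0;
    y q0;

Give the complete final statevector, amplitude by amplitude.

The resulting statevector has amplitude sqrt(2)/4 on |000>, sqrt(2)/4 on |001>, sqrt(2)/4 on |010>, sqrt(2)/4 on |011>, sqrt(2)/4 on |100>, sqrt(2)/4 on |101>, sqrt(2)/4 on |110>, sqrt(2)/4 on |111>.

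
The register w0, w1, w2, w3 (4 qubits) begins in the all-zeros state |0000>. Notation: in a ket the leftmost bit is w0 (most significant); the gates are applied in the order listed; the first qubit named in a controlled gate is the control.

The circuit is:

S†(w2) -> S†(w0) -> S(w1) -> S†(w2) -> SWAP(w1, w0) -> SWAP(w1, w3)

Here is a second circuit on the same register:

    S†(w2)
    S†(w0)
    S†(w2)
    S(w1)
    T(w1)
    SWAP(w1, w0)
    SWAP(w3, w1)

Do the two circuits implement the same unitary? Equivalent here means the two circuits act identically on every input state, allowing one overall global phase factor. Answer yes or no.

No, they are not equivalent — no single phase factor reconciles the two unitaries.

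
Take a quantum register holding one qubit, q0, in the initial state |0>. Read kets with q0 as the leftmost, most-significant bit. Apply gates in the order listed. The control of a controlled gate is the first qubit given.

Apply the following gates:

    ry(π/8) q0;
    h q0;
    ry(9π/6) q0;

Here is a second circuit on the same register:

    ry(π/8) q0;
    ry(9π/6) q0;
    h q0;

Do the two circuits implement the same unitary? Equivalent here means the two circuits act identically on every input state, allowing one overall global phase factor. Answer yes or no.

No: there is an input state on which the two circuits produce genuinely different outputs (not merely differing by a phase).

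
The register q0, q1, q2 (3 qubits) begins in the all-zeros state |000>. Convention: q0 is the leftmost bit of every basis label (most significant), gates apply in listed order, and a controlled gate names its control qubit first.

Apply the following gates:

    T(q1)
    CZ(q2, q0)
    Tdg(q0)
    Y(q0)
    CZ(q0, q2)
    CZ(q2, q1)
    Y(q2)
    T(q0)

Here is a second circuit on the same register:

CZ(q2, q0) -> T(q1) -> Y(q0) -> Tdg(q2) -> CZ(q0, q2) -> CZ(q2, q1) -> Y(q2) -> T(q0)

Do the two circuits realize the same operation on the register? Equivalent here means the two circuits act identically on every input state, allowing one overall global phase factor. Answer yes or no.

No: there is an input state on which the two circuits produce genuinely different outputs (not merely differing by a phase).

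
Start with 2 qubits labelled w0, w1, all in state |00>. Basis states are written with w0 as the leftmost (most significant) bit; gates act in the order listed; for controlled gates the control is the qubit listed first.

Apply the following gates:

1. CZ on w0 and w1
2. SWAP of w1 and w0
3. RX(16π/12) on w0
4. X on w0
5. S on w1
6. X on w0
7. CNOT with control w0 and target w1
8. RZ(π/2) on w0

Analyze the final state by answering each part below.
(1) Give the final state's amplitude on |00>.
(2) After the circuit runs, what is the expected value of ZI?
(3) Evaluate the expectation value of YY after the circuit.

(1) The amplitude on |00> is exp(3*I*pi/4)/2.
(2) In the final state, ZI has expectation -1/2.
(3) In the final state, YY has expectation sqrt(3)/2.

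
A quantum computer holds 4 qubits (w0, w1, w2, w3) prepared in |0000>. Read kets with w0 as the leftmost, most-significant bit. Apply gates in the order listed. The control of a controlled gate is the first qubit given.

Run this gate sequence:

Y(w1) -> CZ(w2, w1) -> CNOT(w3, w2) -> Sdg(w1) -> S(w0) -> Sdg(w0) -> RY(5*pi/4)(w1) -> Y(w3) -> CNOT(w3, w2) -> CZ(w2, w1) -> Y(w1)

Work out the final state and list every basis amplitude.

The resulting statevector has amplitude sqrt(2 - sqrt(2))/2 on |0011>, sqrt(sqrt(2) + 2)/2 on |0111>, and 0 on every other basis state.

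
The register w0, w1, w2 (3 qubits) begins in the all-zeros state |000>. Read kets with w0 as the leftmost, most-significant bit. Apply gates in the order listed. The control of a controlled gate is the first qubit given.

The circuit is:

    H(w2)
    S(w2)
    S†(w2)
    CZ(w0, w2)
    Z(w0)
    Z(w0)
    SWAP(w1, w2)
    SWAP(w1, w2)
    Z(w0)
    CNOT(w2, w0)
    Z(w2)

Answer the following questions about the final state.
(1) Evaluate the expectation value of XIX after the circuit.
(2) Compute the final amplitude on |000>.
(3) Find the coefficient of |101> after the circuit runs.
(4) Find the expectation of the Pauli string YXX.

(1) The expectation value of XIX is -1. Key observation: gates 6-9 undo each other exactly, leaving only the rest of the circuit to track.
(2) The amplitude on |000> is sqrt(2)/2.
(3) |101> carries amplitude -sqrt(2)/2 in the final state.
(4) The expectation value of YXX is 0.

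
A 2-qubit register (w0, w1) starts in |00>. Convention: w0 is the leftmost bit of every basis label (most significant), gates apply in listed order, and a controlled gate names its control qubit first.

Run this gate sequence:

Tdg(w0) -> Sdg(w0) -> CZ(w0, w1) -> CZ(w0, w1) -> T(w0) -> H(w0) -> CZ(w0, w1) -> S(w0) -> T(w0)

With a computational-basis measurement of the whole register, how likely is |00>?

The probability of measuring |00> is 1/2.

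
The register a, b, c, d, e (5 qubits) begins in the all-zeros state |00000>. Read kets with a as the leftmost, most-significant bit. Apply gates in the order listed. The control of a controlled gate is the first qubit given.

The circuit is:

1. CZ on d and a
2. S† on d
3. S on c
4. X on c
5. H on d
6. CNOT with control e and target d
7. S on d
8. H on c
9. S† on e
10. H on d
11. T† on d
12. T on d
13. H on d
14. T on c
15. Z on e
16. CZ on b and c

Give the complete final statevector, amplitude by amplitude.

The resulting statevector has amplitude 1/2 on |00000>, I/2 on |00010>, -exp(I*pi/4)/2 on |00100>, -exp(3*I*pi/4)/2 on |00110>, and 0 on every other basis state. Key observation: gates 10-13 undo each other exactly, leaving only the rest of the circuit to track.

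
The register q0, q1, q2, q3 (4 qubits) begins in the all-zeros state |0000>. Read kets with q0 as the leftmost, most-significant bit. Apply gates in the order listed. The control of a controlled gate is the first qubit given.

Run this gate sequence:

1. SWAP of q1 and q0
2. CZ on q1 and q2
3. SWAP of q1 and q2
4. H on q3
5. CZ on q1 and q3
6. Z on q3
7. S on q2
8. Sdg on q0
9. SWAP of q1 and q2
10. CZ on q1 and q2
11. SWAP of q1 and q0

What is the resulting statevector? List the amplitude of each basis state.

After the circuit, the state carries amplitude sqrt(2)/2 on |0000>, -sqrt(2)/2 on |0001>, and 0 on every other basis state.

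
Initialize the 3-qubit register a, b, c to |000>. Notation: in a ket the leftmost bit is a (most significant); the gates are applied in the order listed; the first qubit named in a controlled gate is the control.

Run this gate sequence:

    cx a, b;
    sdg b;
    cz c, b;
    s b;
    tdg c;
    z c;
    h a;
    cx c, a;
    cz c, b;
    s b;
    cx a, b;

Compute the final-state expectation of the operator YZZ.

In the final state, YZZ has expectation 0.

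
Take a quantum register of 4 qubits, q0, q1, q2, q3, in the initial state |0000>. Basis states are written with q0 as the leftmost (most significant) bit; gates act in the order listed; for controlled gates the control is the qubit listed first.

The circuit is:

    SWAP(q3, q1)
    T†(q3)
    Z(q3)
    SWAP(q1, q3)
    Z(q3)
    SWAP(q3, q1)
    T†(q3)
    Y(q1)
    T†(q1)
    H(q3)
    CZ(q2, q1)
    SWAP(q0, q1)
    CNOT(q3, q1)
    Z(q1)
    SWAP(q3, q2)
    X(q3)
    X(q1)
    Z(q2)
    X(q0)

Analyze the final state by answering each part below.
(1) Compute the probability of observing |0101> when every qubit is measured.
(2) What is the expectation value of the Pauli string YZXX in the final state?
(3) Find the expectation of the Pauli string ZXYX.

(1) The probability of measuring |0101> is 1/2.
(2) In the final state, YZXX has expectation 0.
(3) The observable ZXYX averages to 0.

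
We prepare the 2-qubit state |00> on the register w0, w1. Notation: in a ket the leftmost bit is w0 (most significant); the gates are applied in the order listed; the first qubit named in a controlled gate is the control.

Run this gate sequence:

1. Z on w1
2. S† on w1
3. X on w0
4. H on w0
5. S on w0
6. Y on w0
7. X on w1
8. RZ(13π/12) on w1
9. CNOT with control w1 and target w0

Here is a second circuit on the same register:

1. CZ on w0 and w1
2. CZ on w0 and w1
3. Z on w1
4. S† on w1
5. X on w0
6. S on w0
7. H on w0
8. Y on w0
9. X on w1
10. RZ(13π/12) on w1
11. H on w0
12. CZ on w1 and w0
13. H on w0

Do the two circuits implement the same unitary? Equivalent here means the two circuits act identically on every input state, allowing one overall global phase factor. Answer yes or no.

No — the two circuits implement different unitaries, even allowing a global phase.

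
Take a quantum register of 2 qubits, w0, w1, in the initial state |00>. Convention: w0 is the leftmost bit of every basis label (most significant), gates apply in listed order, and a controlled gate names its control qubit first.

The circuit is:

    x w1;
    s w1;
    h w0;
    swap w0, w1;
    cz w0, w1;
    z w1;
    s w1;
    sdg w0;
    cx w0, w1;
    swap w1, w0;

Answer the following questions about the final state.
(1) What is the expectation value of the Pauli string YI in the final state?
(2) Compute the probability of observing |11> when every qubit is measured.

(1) The expectation value of YI is -1.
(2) The probability of measuring |11> is 1/2.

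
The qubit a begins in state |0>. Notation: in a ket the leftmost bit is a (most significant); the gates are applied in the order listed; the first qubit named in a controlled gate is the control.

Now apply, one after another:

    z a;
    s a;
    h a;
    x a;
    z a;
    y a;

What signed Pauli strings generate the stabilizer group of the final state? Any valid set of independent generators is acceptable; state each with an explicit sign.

The final state is stabilized by the group generated by +X; other independent generating sets are equally valid.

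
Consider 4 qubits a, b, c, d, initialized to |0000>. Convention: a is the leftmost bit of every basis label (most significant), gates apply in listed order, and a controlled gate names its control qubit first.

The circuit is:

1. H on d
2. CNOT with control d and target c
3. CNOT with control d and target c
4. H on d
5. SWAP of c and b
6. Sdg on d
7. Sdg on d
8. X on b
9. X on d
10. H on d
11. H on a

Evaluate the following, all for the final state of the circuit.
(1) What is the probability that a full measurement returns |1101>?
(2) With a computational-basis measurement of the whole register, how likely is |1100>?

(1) Outcome |1101> occurs with probability 1/4.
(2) A full measurement returns |1100> with probability 1/4.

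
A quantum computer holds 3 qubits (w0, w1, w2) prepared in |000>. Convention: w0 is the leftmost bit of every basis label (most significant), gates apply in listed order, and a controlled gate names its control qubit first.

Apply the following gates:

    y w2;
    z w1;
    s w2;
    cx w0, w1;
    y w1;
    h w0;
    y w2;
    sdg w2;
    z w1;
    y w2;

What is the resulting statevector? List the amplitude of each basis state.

The final amplitudes are sqrt(2)*I/2 on |011>, sqrt(2)*I/2 on |111>, and 0 on every other basis state.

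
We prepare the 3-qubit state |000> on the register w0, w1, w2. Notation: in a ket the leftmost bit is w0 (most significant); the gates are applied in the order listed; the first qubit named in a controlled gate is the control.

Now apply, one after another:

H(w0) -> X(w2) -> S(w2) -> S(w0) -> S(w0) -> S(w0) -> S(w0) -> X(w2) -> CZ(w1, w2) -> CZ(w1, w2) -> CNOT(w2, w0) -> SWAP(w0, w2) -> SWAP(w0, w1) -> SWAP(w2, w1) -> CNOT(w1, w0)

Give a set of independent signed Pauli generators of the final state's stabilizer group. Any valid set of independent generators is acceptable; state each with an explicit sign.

The final state is stabilized by the group generated by +XXI, +ZZI, +IIZ; other independent generating sets are equally valid. Key observation: steps 4-7 multiply out to the identity, so the circuit reduces to the remaining gates.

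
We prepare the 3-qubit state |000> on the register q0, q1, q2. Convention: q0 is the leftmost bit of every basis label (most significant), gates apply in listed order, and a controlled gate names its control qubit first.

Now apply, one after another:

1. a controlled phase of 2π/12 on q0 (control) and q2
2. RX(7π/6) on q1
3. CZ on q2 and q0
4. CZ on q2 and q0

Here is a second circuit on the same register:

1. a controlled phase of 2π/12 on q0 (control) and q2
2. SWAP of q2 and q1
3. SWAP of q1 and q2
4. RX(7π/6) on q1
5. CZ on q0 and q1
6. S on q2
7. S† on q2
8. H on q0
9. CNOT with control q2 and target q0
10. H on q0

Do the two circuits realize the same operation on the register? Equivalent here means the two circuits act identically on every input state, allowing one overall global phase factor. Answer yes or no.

No — the two circuits implement different unitaries, even allowing a global phase.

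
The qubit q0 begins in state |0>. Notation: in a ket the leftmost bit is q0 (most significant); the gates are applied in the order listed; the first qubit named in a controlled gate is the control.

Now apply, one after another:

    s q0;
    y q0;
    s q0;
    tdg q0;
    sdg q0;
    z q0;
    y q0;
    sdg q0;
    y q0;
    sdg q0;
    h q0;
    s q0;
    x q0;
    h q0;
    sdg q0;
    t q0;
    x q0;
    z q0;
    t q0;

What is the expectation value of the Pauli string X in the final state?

In the final state, X has expectation 1.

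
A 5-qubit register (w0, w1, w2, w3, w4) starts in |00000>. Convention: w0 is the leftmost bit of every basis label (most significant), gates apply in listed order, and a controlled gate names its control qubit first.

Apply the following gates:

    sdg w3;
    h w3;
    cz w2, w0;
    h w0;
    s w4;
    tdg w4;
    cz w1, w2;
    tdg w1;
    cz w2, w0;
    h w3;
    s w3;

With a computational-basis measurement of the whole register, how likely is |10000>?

The probability of measuring |10000> is 1/2.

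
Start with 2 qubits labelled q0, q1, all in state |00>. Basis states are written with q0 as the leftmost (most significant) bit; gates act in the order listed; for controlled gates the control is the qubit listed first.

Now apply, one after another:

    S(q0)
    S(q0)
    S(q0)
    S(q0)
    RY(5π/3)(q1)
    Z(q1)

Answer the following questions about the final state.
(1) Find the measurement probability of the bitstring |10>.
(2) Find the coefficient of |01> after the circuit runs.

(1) A full measurement returns |10> with probability 0. Key observation: steps 1-4 multiply out to the identity, so the circuit reduces to the remaining gates.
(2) The final state's coefficient on |01> equals -1/2.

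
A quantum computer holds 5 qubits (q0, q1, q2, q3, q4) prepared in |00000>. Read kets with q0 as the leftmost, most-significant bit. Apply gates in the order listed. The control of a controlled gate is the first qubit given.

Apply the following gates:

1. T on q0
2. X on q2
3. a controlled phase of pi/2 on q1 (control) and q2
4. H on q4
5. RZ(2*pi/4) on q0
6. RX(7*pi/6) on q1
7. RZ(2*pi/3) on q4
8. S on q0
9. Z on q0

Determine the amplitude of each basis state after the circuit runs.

The resulting statevector has amplitude (-1 + sqrt(3))*exp(5*I*pi/12)/4 on |00100>, -sqrt(3)*exp(I*pi/12)/4 + exp(I*pi/12)/4 on |00101>, (1 + sqrt(3))*exp(11*I*pi/12)/4 on |01100>, (-sqrt(3) - 1)*exp(7*I*pi/12)/4 on |01101>, and 0 on every other basis state.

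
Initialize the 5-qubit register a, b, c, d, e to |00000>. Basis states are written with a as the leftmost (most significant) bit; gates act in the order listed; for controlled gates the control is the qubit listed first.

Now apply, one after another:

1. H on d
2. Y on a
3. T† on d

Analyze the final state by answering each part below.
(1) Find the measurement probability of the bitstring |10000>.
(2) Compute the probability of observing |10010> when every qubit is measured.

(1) Outcome |10000> occurs with probability 1/2.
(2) A full measurement returns |10010> with probability 1/2.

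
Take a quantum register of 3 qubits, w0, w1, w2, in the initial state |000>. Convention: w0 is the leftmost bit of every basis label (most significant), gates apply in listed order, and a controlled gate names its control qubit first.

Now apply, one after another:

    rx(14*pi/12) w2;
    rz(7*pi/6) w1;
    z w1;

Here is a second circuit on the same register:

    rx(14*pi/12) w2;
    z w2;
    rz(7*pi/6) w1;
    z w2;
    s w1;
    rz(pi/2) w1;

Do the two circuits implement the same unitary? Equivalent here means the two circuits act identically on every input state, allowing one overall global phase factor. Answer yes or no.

Yes — the two circuits implement the same unitary up to a global phase.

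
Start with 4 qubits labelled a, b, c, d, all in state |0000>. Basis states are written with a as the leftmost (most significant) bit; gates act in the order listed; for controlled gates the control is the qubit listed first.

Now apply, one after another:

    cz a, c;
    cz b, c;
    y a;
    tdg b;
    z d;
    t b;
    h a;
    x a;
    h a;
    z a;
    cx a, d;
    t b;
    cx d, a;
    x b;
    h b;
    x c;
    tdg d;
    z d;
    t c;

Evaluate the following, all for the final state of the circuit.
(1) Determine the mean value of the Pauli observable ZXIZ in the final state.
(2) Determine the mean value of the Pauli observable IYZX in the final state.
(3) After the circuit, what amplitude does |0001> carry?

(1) The observable ZXIZ averages to 1. Key observation: the block from step 7 through step 10 cancels to the identity and can be dropped.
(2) The observable IYZX averages to 0.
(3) The final state's coefficient on |0001> equals 0.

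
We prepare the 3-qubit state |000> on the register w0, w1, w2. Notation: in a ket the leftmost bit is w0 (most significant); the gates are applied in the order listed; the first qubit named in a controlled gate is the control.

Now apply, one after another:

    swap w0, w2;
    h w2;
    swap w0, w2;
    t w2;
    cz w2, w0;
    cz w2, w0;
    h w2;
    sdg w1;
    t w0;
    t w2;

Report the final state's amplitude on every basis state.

The resulting statevector has amplitude 1/2 on |000>, exp(I*pi/4)/2 on |001>, 0 on |010>, 0 on |011>, exp(I*pi/4)/2 on |100>, I/2 on |101>, 0 on |110>, 0 on |111>. Key observation: steps 5-6 multiply out to the identity, so the circuit reduces to the remaining gates.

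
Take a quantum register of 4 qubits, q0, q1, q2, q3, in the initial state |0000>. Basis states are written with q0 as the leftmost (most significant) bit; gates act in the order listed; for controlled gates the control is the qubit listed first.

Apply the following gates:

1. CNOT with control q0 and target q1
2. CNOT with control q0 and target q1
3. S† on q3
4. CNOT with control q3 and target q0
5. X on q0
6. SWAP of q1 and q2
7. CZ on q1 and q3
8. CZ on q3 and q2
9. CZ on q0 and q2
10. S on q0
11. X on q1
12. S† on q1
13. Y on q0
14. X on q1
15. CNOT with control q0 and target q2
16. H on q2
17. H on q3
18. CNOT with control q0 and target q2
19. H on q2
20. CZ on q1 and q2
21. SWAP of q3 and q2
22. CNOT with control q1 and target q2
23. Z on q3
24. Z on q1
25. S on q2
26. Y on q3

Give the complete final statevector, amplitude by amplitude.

The final amplitudes are sqrt(2)/2 on |0001>, sqrt(2)*I/2 on |0011>, and 0 on every other basis state.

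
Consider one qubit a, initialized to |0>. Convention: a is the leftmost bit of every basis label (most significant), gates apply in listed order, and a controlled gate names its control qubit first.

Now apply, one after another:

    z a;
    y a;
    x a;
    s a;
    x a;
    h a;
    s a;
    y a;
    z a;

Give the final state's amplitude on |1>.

The amplitude on |1> is sqrt(2)/2.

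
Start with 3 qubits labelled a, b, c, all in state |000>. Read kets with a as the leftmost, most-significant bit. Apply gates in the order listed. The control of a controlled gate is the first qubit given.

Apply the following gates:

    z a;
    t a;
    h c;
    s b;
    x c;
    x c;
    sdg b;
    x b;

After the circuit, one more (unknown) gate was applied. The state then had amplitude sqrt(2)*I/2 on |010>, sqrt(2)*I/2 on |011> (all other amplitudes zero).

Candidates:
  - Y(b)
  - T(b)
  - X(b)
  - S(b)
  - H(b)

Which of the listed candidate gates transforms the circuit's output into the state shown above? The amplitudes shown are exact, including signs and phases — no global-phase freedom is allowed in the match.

It was S(b) that produced the state shown. Key observation: the block from step 4 through step 7 cancels to the identity and can be dropped.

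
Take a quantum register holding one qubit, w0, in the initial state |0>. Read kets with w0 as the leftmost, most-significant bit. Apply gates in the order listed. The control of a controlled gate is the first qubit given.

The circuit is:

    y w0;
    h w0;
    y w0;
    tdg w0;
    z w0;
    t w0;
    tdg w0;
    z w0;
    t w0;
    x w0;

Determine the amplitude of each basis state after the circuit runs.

The final amplitudes are -sqrt(2)/2 on |0>, -sqrt(2)/2 on |1>. Key observation: gates 4-9 undo each other exactly, leaving only the rest of the circuit to track.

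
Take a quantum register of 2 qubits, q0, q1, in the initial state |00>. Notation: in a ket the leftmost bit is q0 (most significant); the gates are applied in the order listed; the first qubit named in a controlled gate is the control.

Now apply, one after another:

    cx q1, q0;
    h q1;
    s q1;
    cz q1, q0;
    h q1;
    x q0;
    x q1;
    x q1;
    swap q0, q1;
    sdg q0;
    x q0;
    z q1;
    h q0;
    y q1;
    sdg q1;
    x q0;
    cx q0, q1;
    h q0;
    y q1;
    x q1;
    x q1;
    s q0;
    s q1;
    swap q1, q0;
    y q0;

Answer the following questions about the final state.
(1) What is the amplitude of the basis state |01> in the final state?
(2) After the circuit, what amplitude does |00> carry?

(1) The amplitude on |01> is -1/2 + I/2.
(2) The amplitude on |00> is 1/2 + I/2.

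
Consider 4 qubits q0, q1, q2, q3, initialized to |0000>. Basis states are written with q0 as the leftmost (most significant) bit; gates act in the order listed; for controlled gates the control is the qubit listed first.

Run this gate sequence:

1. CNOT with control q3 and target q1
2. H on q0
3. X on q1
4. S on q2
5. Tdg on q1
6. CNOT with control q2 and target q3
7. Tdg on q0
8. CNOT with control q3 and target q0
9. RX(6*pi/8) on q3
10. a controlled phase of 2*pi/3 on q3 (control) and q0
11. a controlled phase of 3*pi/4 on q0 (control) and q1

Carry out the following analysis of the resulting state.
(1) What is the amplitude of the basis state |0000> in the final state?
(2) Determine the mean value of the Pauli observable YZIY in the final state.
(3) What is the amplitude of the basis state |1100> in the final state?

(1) The final state's coefficient on |0000> equals 0.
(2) The observable YZIY averages to sqrt(2)/8.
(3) The amplitude on |1100> is sqrt(4 - 2*sqrt(2))*exp(I*pi/4)/4.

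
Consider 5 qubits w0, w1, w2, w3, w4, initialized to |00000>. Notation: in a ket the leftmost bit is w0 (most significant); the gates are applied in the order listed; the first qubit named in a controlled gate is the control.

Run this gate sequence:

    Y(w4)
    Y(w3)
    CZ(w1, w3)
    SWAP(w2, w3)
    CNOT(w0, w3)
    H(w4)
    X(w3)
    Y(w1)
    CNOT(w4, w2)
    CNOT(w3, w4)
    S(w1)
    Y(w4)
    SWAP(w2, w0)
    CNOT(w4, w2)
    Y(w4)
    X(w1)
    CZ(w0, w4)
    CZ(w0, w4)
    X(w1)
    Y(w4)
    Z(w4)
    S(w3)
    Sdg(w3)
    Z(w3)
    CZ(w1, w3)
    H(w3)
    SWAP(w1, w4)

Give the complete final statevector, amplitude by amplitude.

The resulting statevector has amplitude I/2 on |01101>, -I/2 on |01111>, -I/2 on |10001>, I/2 on |10011>, and 0 on every other basis state. Key observation: the block from step 15 through step 20 cancels to the identity and can be dropped.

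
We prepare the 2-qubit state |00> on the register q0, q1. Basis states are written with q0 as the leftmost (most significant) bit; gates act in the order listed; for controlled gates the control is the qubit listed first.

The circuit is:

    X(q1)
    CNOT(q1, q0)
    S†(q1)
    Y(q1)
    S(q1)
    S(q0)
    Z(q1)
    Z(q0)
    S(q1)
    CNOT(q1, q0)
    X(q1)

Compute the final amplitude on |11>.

The final state's coefficient on |11> equals I.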